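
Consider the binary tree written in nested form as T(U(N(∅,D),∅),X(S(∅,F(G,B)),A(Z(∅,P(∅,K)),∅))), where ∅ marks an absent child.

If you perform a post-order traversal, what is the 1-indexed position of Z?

Post-order visits the left subtree, then the right subtree, then the node.
At T: go left to U.
  At U: go left to N.
    At N: no left child.
    At N: go right to D.
      D is a leaf — visit D.
    Visit N.
  At U: no right child.
  Visit U.
At T: go right to X.
  At X: go left to S.
    At S: no left child.
    At S: go right to F.
      At F: go left to G.
        G is a leaf — visit G.
      At F: go right to B.
        B is a leaf — visit B.
      Visit F.
    Visit S.
  At X: go right to A.
    At A: go left to Z.
      At Z: no left child.
      At Z: go right to P.
        At P: no left child.
        At P: go right to K.
          K is a leaf — visit K.
        Visit P.
      Visit Z.
    At A: no right child.
    Visit A.
  Visit X.
Visit T.
Full post-order sequence: D, N, U, G, B, F, S, K, P, Z, A, X, T.

10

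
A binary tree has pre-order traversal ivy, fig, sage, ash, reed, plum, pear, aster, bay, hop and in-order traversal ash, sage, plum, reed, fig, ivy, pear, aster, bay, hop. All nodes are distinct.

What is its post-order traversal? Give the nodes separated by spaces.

ash plum reed sage fig hop bay aster pear ivy

The first element of pre-order is the root; it splits in-order into left and right subtrees.
Root ivy: left subtree has 5 nodes {ash, sage, plum, reed, fig}, right has 4 {pear, aster, bay, hop}.
  Root fig: left subtree has 4 nodes {ash, sage, plum, reed}, right has 0 { }.
    Root sage: left subtree has 1 node {ash}, right has 2 {plum, reed}.
      Root reed: left subtree has 1 node {plum}, right has 0 { }.
  Root pear: left subtree has 0 nodes { }, right has 3 {aster, bay, hop}.
    Root aster: left subtree has 0 nodes { }, right has 2 {bay, hop}.
      Root bay: left subtree has 0 nodes { }, right has 1 {hop}.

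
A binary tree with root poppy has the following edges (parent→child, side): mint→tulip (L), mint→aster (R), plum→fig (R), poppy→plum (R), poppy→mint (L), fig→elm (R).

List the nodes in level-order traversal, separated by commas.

poppy, mint, plum, tulip, aster, fig, elm

Level-order visits nodes level by level from the root, left to right within each level.
Level 0: poppy
Level 1: mint, plum
Level 2: tulip, aster, fig
Level 3: elm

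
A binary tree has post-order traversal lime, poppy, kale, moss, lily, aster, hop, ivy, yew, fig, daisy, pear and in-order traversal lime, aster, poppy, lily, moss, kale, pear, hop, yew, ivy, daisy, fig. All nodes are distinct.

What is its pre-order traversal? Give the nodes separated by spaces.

pear aster lime lily poppy moss kale daisy yew hop ivy fig

The last element of post-order is the root; it splits in-order into left and right subtrees.
Root pear: left subtree has 6 nodes {lime, aster, poppy, lily, moss, kale}, right has 5 {hop, yew, ivy, daisy, fig}.
  Root aster: left subtree has 1 node {lime}, right has 4 {poppy, lily, moss, kale}.
    Root lily: left subtree has 1 node {poppy}, right has 2 {moss, kale}.
      Root moss: left subtree has 0 nodes { }, right has 1 {kale}.
  Root daisy: left subtree has 3 nodes {hop, yew, ivy}, right has 1 {fig}.
    Root yew: left subtree has 1 node {hop}, right has 1 {ivy}.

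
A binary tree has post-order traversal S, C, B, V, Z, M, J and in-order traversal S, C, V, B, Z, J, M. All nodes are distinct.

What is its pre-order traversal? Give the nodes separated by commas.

J, Z, V, C, S, B, M

The last element of post-order is the root; it splits in-order into left and right subtrees.
Root J: left subtree has 5 nodes {S, C, V, B, Z}, right has 1 {M}.
  Root Z: left subtree has 4 nodes {S, C, V, B}, right has 0 { }.
    Root V: left subtree has 2 nodes {S, C}, right has 1 {B}.
      Root C: left subtree has 1 node {S}, right has 0 { }.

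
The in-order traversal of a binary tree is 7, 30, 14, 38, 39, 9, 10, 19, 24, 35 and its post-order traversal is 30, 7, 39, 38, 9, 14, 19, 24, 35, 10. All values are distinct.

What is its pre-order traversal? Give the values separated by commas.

The last element of post-order is the root; it splits in-order into left and right subtrees.
Root 10: left subtree has 6 nodes {7, 30, 14, 38, 39, 9}, right has 3 {19, 24, 35}.
  Root 14: left subtree has 2 nodes {7, 30}, right has 3 {38, 39, 9}.
    Root 7: left subtree has 0 nodes { }, right has 1 {30}.
    Root 9: left subtree has 2 nodes {38, 39}, right has 0 { }.
      Root 38: left subtree has 0 nodes { }, right has 1 {39}.
  Root 35: left subtree has 2 nodes {19, 24}, right has 0 { }.
    Root 24: left subtree has 1 node {19}, right has 0 { }.

10, 14, 7, 30, 9, 38, 39, 35, 24, 19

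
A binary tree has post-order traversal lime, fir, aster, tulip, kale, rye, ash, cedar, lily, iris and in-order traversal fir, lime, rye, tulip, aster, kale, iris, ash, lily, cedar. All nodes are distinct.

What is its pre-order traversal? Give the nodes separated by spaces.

The last element of post-order is the root; it splits in-order into left and right subtrees.
Root iris: left subtree has 6 nodes {fir, lime, rye, tulip, aster, kale}, right has 3 {ash, lily, cedar}.
  Root rye: left subtree has 2 nodes {fir, lime}, right has 3 {tulip, aster, kale}.
    Root fir: left subtree has 0 nodes { }, right has 1 {lime}.
    Root kale: left subtree has 2 nodes {tulip, aster}, right has 0 { }.
      Root tulip: left subtree has 0 nodes { }, right has 1 {aster}.
  Root lily: left subtree has 1 node {ash}, right has 1 {cedar}.

iris rye fir lime kale tulip aster lily ash cedar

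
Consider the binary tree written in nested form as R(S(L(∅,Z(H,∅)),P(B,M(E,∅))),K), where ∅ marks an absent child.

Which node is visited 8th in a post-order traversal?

Post-order visits the left subtree, then the right subtree, then the node.
At R: go left to S.
  At S: go left to L.
    At L: no left child.
    At L: go right to Z.
      At Z: go left to H.
        H is a leaf — visit H.
      At Z: no right child.
      Visit Z.
    Visit L.
  At S: go right to P.
    At P: go left to B.
      B is a leaf — visit B.
    At P: go right to M.
      At M: go left to E.
        E is a leaf — visit E.
      At M: no right child.
      Visit M.
    Visit P.
  Visit S.
At R: go right to K.
  K is a leaf — visit K.
Visit R.
Full post-order sequence: H, Z, L, B, E, M, P, S, K, R.

S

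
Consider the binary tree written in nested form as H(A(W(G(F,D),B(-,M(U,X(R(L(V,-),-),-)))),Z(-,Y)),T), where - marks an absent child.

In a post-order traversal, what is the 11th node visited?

W

Post-order visits the left subtree, then the right subtree, then the node.
At H: go left to A.
  At A: go left to W.
    At W: go left to G.
      At G: go left to F.
        F is a leaf — visit F.
      At G: go right to D.
        D is a leaf — visit D.
      Visit G.
    At W: go right to B.
      At B: no left child.
      At B: go right to M.
        At M: go left to U.
          U is a leaf — visit U.
        At M: go right to X.
          At X: go left to R.
            At R: go left to L.
              At L: go left to V.
                V is a leaf — visit V.
              At L: no right child.
              Visit L.
            At R: no right child.
            Visit R.
          At X: no right child.
          Visit X.
        Visit M.
      Visit B.
    Visit W.
  At A: go right to Z.
    At Z: no left child.
    At Z: go right to Y.
      Y is a leaf — visit Y.
    Visit Z.
  Visit A.
At H: go right to T.
  T is a leaf — visit T.
Visit H.
Full post-order sequence: F, D, G, U, V, L, R, X, M, B, W, Y, Z, A, T, H.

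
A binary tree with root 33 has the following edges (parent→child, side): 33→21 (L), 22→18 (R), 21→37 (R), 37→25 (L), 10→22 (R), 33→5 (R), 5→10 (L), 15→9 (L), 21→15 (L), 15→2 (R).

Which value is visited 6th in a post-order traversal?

Post-order visits the left subtree, then the right subtree, then the node.
At 33: go left to 21.
  At 21: go left to 15.
    At 15: go left to 9.
      9 is a leaf — visit 9.
    At 15: go right to 2.
      2 is a leaf — visit 2.
    Visit 15.
  At 21: go right to 37.
    At 37: go left to 25.
      25 is a leaf — visit 25.
    At 37: no right child.
    Visit 37.
  Visit 21.
At 33: go right to 5.
  At 5: go left to 10.
    At 10: no left child.
    At 10: go right to 22.
      At 22: no left child.
      At 22: go right to 18.
        18 is a leaf — visit 18.
      Visit 22.
    Visit 10.
  At 5: no right child.
  Visit 5.
Visit 33.
Full post-order sequence: 9, 2, 15, 25, 37, 21, 18, 22, 10, 5, 33.

21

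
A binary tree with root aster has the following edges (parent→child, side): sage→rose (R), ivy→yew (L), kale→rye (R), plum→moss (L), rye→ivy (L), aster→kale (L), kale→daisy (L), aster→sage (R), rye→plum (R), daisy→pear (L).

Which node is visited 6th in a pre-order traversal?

Pre-order visits the node, then its left subtree, then its right subtree.
Visit aster.
At aster: go left to kale.
  Visit kale.
  At kale: go left to daisy.
    Visit daisy.
    At daisy: go left to pear.
      pear is a leaf — visit pear.
    At daisy: no right child.
  At kale: go right to rye.
    Visit rye.
    At rye: go left to ivy.
      Visit ivy.
      At ivy: go left to yew.
        yew is a leaf — visit yew.
      At ivy: no right child.
    At rye: go right to plum.
      Visit plum.
      At plum: go left to moss.
        moss is a leaf — visit moss.
      At plum: no right child.
At aster: go right to sage.
  Visit sage.
  At sage: no left child.
  At sage: go right to rose.
    rose is a leaf — visit rose.
Full pre-order sequence: aster, kale, daisy, pear, rye, ivy, yew, plum, moss, sage, rose.

ivy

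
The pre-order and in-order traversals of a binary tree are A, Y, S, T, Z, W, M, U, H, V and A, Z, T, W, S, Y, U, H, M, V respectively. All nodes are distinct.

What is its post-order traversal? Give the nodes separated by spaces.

The first element of pre-order is the root; it splits in-order into left and right subtrees.
Root A: left subtree has 0 nodes { }, right has 9 {Z, T, W, S, Y, U, H, M, V}.
  Root Y: left subtree has 4 nodes {Z, T, W, S}, right has 4 {U, H, M, V}.
    Root S: left subtree has 3 nodes {Z, T, W}, right has 0 { }.
      Root T: left subtree has 1 node {Z}, right has 1 {W}.
    Root M: left subtree has 2 nodes {U, H}, right has 1 {V}.
      Root U: left subtree has 0 nodes { }, right has 1 {H}.

Z W T S H U V M Y A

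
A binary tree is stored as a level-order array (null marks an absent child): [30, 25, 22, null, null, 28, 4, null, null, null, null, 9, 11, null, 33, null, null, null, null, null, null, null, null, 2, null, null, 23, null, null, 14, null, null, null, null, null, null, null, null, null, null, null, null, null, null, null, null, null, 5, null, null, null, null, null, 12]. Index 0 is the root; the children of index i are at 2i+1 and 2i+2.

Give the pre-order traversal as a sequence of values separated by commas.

Pre-order visits the node, then its left subtree, then its right subtree.
Visit 30.
At 30: go left to 25.
  25 is a leaf — visit 25.
At 30: go right to 22.
  Visit 22.
  At 22: go left to 28.
    Visit 28.
    At 28: go left to 9.
      Visit 9.
      At 9: go left to 2.
        Visit 2.
        At 2: go left to 5.
          5 is a leaf — visit 5.
        At 2: no right child.
      At 9: no right child.
    At 28: go right to 11.
      Visit 11.
      At 11: no left child.
      At 11: go right to 23.
        Visit 23.
        At 23: go left to 12.
          12 is a leaf — visit 12.
        At 23: no right child.
  At 22: go right to 4.
    Visit 4.
    At 4: no left child.
    At 4: go right to 33.
      Visit 33.
      At 33: go left to 14.
        14 is a leaf — visit 14.
      At 33: no right child.

30, 25, 22, 28, 9, 2, 5, 11, 23, 12, 4, 33, 14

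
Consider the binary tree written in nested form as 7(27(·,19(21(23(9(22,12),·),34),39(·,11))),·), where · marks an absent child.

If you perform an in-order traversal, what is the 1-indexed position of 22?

In-order visits the left subtree, then the node, then the right subtree.
At 7: go left to 27.
  At 27: no left child.
  Visit 27.
  At 27: go right to 19.
    At 19: go left to 21.
      At 21: go left to 23.
        At 23: go left to 9.
          At 9: go left to 22.
            22 is a leaf — visit 22.
          Visit 9.
          At 9: go right to 12.
            12 is a leaf — visit 12.
        Visit 23.
        At 23: no right child.
      Visit 21.
      At 21: go right to 34.
        34 is a leaf — visit 34.
    Visit 19.
    At 19: go right to 39.
      At 39: no left child.
      Visit 39.
      At 39: go right to 11.
        11 is a leaf — visit 11.
Visit 7.
At 7: no right child.
Full in-order sequence: 27, 22, 9, 12, 23, 21, 34, 19, 39, 11, 7.

2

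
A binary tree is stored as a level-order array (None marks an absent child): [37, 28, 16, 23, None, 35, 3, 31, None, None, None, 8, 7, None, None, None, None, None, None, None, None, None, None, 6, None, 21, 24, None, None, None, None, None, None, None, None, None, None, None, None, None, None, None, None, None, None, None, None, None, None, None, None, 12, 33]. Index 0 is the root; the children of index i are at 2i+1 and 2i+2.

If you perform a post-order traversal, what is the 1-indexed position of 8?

Post-order visits the left subtree, then the right subtree, then the node.
At 37: go left to 28.
  At 28: go left to 23.
    At 23: go left to 31.
      31 is a leaf — visit 31.
    At 23: no right child.
    Visit 23.
  At 28: no right child.
  Visit 28.
At 37: go right to 16.
  At 16: go left to 35.
    At 35: go left to 8.
      At 8: go left to 6.
        6 is a leaf — visit 6.
      At 8: no right child.
      Visit 8.
    At 35: go right to 7.
      At 7: go left to 21.
        At 21: go left to 12.
          12 is a leaf — visit 12.
        At 21: go right to 33.
          33 is a leaf — visit 33.
        Visit 21.
      At 7: go right to 24.
        24 is a leaf — visit 24.
      Visit 7.
    Visit 35.
  At 16: go right to 3.
    3 is a leaf — visit 3.
  Visit 16.
Visit 37.
Full post-order sequence: 31, 23, 28, 6, 8, 12, 33, 21, 24, 7, 35, 3, 16, 37.

5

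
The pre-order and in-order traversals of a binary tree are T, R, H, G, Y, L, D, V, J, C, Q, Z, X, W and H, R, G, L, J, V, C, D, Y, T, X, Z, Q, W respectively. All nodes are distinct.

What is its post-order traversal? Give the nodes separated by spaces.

H J C V D L Y G R X Z W Q T

The first element of pre-order is the root; it splits in-order into left and right subtrees.
Root T: left subtree has 9 nodes {H, R, G, L, J, V, C, D, Y}, right has 4 {X, Z, Q, W}.
  Root R: left subtree has 1 node {H}, right has 7 {G, L, J, V, C, D, Y}.
    Root G: left subtree has 0 nodes { }, right has 6 {L, J, V, C, D, Y}.
      Root Y: left subtree has 5 nodes {L, J, V, C, D}, right has 0 { }.
        Root L: left subtree has 0 nodes { }, right has 4 {J, V, C, D}.
          Root D: left subtree has 3 nodes {J, V, C}, right has 0 { }.
            Root V: left subtree has 1 node {J}, right has 1 {C}.
  Root Q: left subtree has 2 nodes {X, Z}, right has 1 {W}.
    Root Z: left subtree has 1 node {X}, right has 0 { }.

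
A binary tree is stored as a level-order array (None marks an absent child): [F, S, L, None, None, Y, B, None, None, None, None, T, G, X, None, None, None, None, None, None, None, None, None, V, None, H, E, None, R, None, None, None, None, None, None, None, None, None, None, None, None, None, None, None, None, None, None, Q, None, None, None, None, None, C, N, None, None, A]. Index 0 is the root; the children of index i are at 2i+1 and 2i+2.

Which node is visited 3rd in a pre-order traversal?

L

Pre-order visits the node, then its left subtree, then its right subtree.
Visit F.
At F: go left to S.
  S is a leaf — visit S.
At F: go right to L.
  Visit L.
  At L: go left to Y.
    Visit Y.
    At Y: go left to T.
      Visit T.
      At T: go left to V.
        Visit V.
        At V: go left to Q.
          Q is a leaf — visit Q.
        At V: no right child.
      At T: no right child.
    At Y: go right to G.
      Visit G.
      At G: go left to H.
        H is a leaf — visit H.
      At G: go right to E.
        Visit E.
        At E: go left to C.
          C is a leaf — visit C.
        At E: go right to N.
          N is a leaf — visit N.
  At L: go right to B.
    Visit B.
    At B: go left to X.
      Visit X.
      At X: no left child.
      At X: go right to R.
        Visit R.
        At R: go left to A.
          A is a leaf — visit A.
        At R: no right child.
    At B: no right child.
Full pre-order sequence: F, S, L, Y, T, V, Q, G, H, E, C, N, B, X, R, A.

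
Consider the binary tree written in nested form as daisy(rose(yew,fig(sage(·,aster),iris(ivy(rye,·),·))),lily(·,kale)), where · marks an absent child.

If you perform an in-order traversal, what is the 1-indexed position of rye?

In-order visits the left subtree, then the node, then the right subtree.
At daisy: go left to rose.
  At rose: go left to yew.
    yew is a leaf — visit yew.
  Visit rose.
  At rose: go right to fig.
    At fig: go left to sage.
      At sage: no left child.
      Visit sage.
      At sage: go right to aster.
        aster is a leaf — visit aster.
    Visit fig.
    At fig: go right to iris.
      At iris: go left to ivy.
        At ivy: go left to rye.
          rye is a leaf — visit rye.
        Visit ivy.
        At ivy: no right child.
      Visit iris.
      At iris: no right child.
Visit daisy.
At daisy: go right to lily.
  At lily: no left child.
  Visit lily.
  At lily: go right to kale.
    kale is a leaf — visit kale.
Full in-order sequence: yew, rose, sage, aster, fig, rye, ivy, iris, daisy, lily, kale.

6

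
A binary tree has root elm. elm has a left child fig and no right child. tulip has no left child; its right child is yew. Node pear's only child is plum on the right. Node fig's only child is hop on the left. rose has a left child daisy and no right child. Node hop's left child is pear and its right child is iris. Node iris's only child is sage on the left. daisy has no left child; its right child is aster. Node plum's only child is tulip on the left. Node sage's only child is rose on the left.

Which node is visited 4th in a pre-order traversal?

Pre-order visits the node, then its left subtree, then its right subtree.
Visit elm.
At elm: go left to fig.
  Visit fig.
  At fig: go left to hop.
    Visit hop.
    At hop: go left to pear.
      Visit pear.
      At pear: no left child.
      At pear: go right to plum.
        Visit plum.
        At plum: go left to tulip.
          Visit tulip.
          At tulip: no left child.
          At tulip: go right to yew.
            yew is a leaf — visit yew.
        At plum: no right child.
    At hop: go right to iris.
      Visit iris.
      At iris: go left to sage.
        Visit sage.
        At sage: go left to rose.
          Visit rose.
          At rose: go left to daisy.
            Visit daisy.
            At daisy: no left child.
            At daisy: go right to aster.
              aster is a leaf — visit aster.
          At rose: no right child.
        At sage: no right child.
      At iris: no right child.
  At fig: no right child.
At elm: no right child.
Full pre-order sequence: elm, fig, hop, pear, plum, tulip, yew, iris, sage, rose, daisy, aster.

pear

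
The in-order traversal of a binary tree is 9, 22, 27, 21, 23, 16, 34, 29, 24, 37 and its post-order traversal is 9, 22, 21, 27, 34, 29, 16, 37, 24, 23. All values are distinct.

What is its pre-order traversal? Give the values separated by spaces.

The last element of post-order is the root; it splits in-order into left and right subtrees.
Root 23: left subtree has 4 nodes {9, 22, 27, 21}, right has 5 {16, 34, 29, 24, 37}.
  Root 27: left subtree has 2 nodes {9, 22}, right has 1 {21}.
    Root 22: left subtree has 1 node {9}, right has 0 { }.
  Root 24: left subtree has 3 nodes {16, 34, 29}, right has 1 {37}.
    Root 16: left subtree has 0 nodes { }, right has 2 {34, 29}.
      Root 29: left subtree has 1 node {34}, right has 0 { }.

23 27 22 9 21 24 16 29 34 37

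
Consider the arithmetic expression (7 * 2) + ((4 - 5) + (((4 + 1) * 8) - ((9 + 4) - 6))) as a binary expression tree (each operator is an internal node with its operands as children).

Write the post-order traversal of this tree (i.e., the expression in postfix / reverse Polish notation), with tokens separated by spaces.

Post-order on an expression tree gives postfix notation: for each operator, emit left operand, right operand, then the operator.

7 2 * 4 5 - 4 1 + 8 * 9 4 + 6 - - + +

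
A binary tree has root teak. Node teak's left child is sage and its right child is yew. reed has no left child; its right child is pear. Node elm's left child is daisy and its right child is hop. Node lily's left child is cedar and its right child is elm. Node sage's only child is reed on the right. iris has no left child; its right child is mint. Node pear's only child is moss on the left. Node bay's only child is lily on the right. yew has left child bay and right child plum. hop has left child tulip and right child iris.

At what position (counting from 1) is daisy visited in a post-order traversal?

6

Post-order visits the left subtree, then the right subtree, then the node.
At teak: go left to sage.
  At sage: no left child.
  At sage: go right to reed.
    At reed: no left child.
    At reed: go right to pear.
      At pear: go left to moss.
        moss is a leaf — visit moss.
      At pear: no right child.
      Visit pear.
    Visit reed.
  Visit sage.
At teak: go right to yew.
  At yew: go left to bay.
    At bay: no left child.
    At bay: go right to lily.
      At lily: go left to cedar.
        cedar is a leaf — visit cedar.
      At lily: go right to elm.
        At elm: go left to daisy.
          daisy is a leaf — visit daisy.
        At elm: go right to hop.
          At hop: go left to tulip.
            tulip is a leaf — visit tulip.
          At hop: go right to iris.
            At iris: no left child.
            At iris: go right to mint.
              mint is a leaf — visit mint.
            Visit iris.
          Visit hop.
        Visit elm.
      Visit lily.
    Visit bay.
  At yew: go right to plum.
    plum is a leaf — visit plum.
  Visit yew.
Visit teak.
Full post-order sequence: moss, pear, reed, sage, cedar, daisy, tulip, mint, iris, hop, elm, lily, bay, plum, yew, teak.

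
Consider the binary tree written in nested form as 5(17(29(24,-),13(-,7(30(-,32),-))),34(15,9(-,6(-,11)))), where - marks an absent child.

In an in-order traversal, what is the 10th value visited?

34

In-order visits the left subtree, then the node, then the right subtree.
At 5: go left to 17.
  At 17: go left to 29.
    At 29: go left to 24.
      24 is a leaf — visit 24.
    Visit 29.
    At 29: no right child.
  Visit 17.
  At 17: go right to 13.
    At 13: no left child.
    Visit 13.
    At 13: go right to 7.
      At 7: go left to 30.
        At 30: no left child.
        Visit 30.
        At 30: go right to 32.
          32 is a leaf — visit 32.
      Visit 7.
      At 7: no right child.
Visit 5.
At 5: go right to 34.
  At 34: go left to 15.
    15 is a leaf — visit 15.
  Visit 34.
  At 34: go right to 9.
    At 9: no left child.
    Visit 9.
    At 9: go right to 6.
      At 6: no left child.
      Visit 6.
      At 6: go right to 11.
        11 is a leaf — visit 11.
Full in-order sequence: 24, 29, 17, 13, 30, 32, 7, 5, 15, 34, 9, 6, 11.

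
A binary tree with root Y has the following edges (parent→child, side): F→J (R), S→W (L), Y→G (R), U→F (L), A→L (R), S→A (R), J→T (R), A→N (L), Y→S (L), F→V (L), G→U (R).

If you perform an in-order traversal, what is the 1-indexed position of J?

In-order visits the left subtree, then the node, then the right subtree.
At Y: go left to S.
  At S: go left to W.
    W is a leaf — visit W.
  Visit S.
  At S: go right to A.
    At A: go left to N.
      N is a leaf — visit N.
    Visit A.
    At A: go right to L.
      L is a leaf — visit L.
Visit Y.
At Y: go right to G.
  At G: no left child.
  Visit G.
  At G: go right to U.
    At U: go left to F.
      At F: go left to V.
        V is a leaf — visit V.
      Visit F.
      At F: go right to J.
        At J: no left child.
        Visit J.
        At J: go right to T.
          T is a leaf — visit T.
    Visit U.
    At U: no right child.
Full in-order sequence: W, S, N, A, L, Y, G, V, F, J, T, U.

10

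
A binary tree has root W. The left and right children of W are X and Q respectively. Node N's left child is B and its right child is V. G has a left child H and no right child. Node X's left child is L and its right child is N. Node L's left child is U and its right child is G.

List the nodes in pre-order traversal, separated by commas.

W, X, L, U, G, H, N, B, V, Q

Pre-order visits the node, then its left subtree, then its right subtree.
Visit W.
At W: go left to X.
  Visit X.
  At X: go left to L.
    Visit L.
    At L: go left to U.
      U is a leaf — visit U.
    At L: go right to G.
      Visit G.
      At G: go left to H.
        H is a leaf — visit H.
      At G: no right child.
  At X: go right to N.
    Visit N.
    At N: go left to B.
      B is a leaf — visit B.
    At N: go right to V.
      V is a leaf — visit V.
At W: go right to Q.
  Q is a leaf — visit Q.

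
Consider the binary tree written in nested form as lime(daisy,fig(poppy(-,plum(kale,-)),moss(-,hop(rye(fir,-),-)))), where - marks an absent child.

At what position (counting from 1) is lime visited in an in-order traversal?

2

In-order visits the left subtree, then the node, then the right subtree.
At lime: go left to daisy.
  daisy is a leaf — visit daisy.
Visit lime.
At lime: go right to fig.
  At fig: go left to poppy.
    At poppy: no left child.
    Visit poppy.
    At poppy: go right to plum.
      At plum: go left to kale.
        kale is a leaf — visit kale.
      Visit plum.
      At plum: no right child.
  Visit fig.
  At fig: go right to moss.
    At moss: no left child.
    Visit moss.
    At moss: go right to hop.
      At hop: go left to rye.
        At rye: go left to fir.
          fir is a leaf — visit fir.
        Visit rye.
        At rye: no right child.
      Visit hop.
      At hop: no right child.
Full in-order sequence: daisy, lime, poppy, kale, plum, fig, moss, fir, rye, hop.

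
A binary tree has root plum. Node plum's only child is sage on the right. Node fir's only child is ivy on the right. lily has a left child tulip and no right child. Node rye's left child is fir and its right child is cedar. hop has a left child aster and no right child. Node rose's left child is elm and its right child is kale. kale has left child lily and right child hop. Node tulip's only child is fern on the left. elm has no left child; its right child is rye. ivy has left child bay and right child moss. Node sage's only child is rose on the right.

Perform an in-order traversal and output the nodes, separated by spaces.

plum sage elm fir bay ivy moss rye cedar rose fern tulip lily kale aster hop

In-order visits the left subtree, then the node, then the right subtree.
At plum: no left child.
Visit plum.
At plum: go right to sage.
  At sage: no left child.
  Visit sage.
  At sage: go right to rose.
    At rose: go left to elm.
      At elm: no left child.
      Visit elm.
      At elm: go right to rye.
        At rye: go left to fir.
          At fir: no left child.
          Visit fir.
          At fir: go right to ivy.
            At ivy: go left to bay.
              bay is a leaf — visit bay.
            Visit ivy.
            At ivy: go right to moss.
              moss is a leaf — visit moss.
        Visit rye.
        At rye: go right to cedar.
          cedar is a leaf — visit cedar.
    Visit rose.
    At rose: go right to kale.
      At kale: go left to lily.
        At lily: go left to tulip.
          At tulip: go left to fern.
            fern is a leaf — visit fern.
          Visit tulip.
          At tulip: no right child.
        Visit lily.
        At lily: no right child.
      Visit kale.
      At kale: go right to hop.
        At hop: go left to aster.
          aster is a leaf — visit aster.
        Visit hop.
        At hop: no right child.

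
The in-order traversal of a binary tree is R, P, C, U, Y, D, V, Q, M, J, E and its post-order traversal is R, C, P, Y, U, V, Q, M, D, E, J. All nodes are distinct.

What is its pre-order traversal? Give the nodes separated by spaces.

The last element of post-order is the root; it splits in-order into left and right subtrees.
Root J: left subtree has 9 nodes {R, P, C, U, Y, D, V, Q, M}, right has 1 {E}.
  Root D: left subtree has 5 nodes {R, P, C, U, Y}, right has 3 {V, Q, M}.
    Root U: left subtree has 3 nodes {R, P, C}, right has 1 {Y}.
      Root P: left subtree has 1 node {R}, right has 1 {C}.
    Root M: left subtree has 2 nodes {V, Q}, right has 0 { }.
      Root Q: left subtree has 1 node {V}, right has 0 { }.

J D U P R C Y M Q V E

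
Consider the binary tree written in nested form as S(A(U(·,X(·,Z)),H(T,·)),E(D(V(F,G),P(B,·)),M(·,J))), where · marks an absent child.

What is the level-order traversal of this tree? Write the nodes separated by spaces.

S A E U H D M X T V P J Z F G B

Level-order visits nodes level by level from the root, left to right within each level.
Level 0: S
Level 1: A, E
Level 2: U, H, D, M
Level 3: X, T, V, P, J
Level 4: Z, F, G, B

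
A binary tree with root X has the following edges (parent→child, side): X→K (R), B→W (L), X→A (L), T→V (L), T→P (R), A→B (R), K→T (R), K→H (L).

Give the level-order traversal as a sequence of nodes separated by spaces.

Level-order visits nodes level by level from the root, left to right within each level.
Level 0: X
Level 1: A, K
Level 2: B, H, T
Level 3: W, V, P

X A K B H T W V P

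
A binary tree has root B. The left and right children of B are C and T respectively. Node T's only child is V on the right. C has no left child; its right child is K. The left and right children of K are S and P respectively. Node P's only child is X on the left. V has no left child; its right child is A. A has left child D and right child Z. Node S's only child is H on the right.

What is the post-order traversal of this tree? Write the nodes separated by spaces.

Post-order visits the left subtree, then the right subtree, then the node.
At B: go left to C.
  At C: no left child.
  At C: go right to K.
    At K: go left to S.
      At S: no left child.
      At S: go right to H.
        H is a leaf — visit H.
      Visit S.
    At K: go right to P.
      At P: go left to X.
        X is a leaf — visit X.
      At P: no right child.
      Visit P.
    Visit K.
  Visit C.
At B: go right to T.
  At T: no left child.
  At T: go right to V.
    At V: no left child.
    At V: go right to A.
      At A: go left to D.
        D is a leaf — visit D.
      At A: go right to Z.
        Z is a leaf — visit Z.
      Visit A.
    Visit V.
  Visit T.
Visit B.

H S X P K C D Z A V T B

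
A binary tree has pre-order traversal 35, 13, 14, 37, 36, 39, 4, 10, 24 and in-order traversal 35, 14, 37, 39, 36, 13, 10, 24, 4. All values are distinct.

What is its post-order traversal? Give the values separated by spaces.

The first element of pre-order is the root; it splits in-order into left and right subtrees.
Root 35: left subtree has 0 nodes { }, right has 8 {14, 37, 39, 36, 13, 10, 24, 4}.
  Root 13: left subtree has 4 nodes {14, 37, 39, 36}, right has 3 {10, 24, 4}.
    Root 14: left subtree has 0 nodes { }, right has 3 {37, 39, 36}.
      Root 37: left subtree has 0 nodes { }, right has 2 {39, 36}.
        Root 36: left subtree has 1 node {39}, right has 0 { }.
    Root 4: left subtree has 2 nodes {10, 24}, right has 0 { }.
      Root 10: left subtree has 0 nodes { }, right has 1 {24}.

39 36 37 14 24 10 4 13 35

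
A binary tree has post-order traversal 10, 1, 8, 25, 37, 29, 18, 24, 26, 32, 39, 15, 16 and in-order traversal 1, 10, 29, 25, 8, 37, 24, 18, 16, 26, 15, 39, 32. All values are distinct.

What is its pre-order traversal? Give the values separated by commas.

16, 24, 29, 1, 10, 37, 25, 8, 18, 15, 26, 39, 32

The last element of post-order is the root; it splits in-order into left and right subtrees.
Root 16: left subtree has 8 nodes {1, 10, 29, 25, 8, 37, 24, 18}, right has 4 {26, 15, 39, 32}.
  Root 24: left subtree has 6 nodes {1, 10, 29, 25, 8, 37}, right has 1 {18}.
    Root 29: left subtree has 2 nodes {1, 10}, right has 3 {25, 8, 37}.
      Root 1: left subtree has 0 nodes { }, right has 1 {10}.
      Root 37: left subtree has 2 nodes {25, 8}, right has 0 { }.
        Root 25: left subtree has 0 nodes { }, right has 1 {8}.
  Root 15: left subtree has 1 node {26}, right has 2 {39, 32}.
    Root 39: left subtree has 0 nodes { }, right has 1 {32}.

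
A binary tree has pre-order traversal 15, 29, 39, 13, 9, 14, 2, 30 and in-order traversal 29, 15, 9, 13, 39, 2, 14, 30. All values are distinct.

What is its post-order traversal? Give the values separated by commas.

29, 9, 13, 2, 30, 14, 39, 15

The first element of pre-order is the root; it splits in-order into left and right subtrees.
Root 15: left subtree has 1 node {29}, right has 6 {9, 13, 39, 2, 14, 30}.
  Root 39: left subtree has 2 nodes {9, 13}, right has 3 {2, 14, 30}.
    Root 13: left subtree has 1 node {9}, right has 0 { }.
    Root 14: left subtree has 1 node {2}, right has 1 {30}.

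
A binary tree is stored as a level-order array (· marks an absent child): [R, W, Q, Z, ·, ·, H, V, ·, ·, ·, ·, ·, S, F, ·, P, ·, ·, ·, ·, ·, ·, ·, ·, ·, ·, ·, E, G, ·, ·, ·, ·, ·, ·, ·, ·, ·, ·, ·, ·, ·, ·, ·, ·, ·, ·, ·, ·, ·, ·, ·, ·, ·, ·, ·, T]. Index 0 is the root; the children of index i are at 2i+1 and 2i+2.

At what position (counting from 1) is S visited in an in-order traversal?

In-order visits the left subtree, then the node, then the right subtree.
At R: go left to W.
  At W: go left to Z.
    At Z: go left to V.
      At V: no left child.
      Visit V.
      At V: go right to P.
        P is a leaf — visit P.
    Visit Z.
    At Z: no right child.
  Visit W.
  At W: no right child.
Visit R.
At R: go right to Q.
  At Q: no left child.
  Visit Q.
  At Q: go right to H.
    At H: go left to S.
      At S: no left child.
      Visit S.
      At S: go right to E.
        At E: go left to T.
          T is a leaf — visit T.
        Visit E.
        At E: no right child.
    Visit H.
    At H: go right to F.
      At F: go left to G.
        G is a leaf — visit G.
      Visit F.
      At F: no right child.
Full in-order sequence: V, P, Z, W, R, Q, S, T, E, H, G, F.

7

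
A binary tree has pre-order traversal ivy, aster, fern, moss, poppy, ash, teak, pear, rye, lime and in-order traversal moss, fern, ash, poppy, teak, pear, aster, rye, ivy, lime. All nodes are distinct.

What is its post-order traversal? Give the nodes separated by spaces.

The first element of pre-order is the root; it splits in-order into left and right subtrees.
Root ivy: left subtree has 8 nodes {moss, fern, ash, poppy, teak, pear, aster, rye}, right has 1 {lime}.
  Root aster: left subtree has 6 nodes {moss, fern, ash, poppy, teak, pear}, right has 1 {rye}.
    Root fern: left subtree has 1 node {moss}, right has 4 {ash, poppy, teak, pear}.
      Root poppy: left subtree has 1 node {ash}, right has 2 {teak, pear}.
        Root teak: left subtree has 0 nodes { }, right has 1 {pear}.

moss ash pear teak poppy fern rye aster lime ivy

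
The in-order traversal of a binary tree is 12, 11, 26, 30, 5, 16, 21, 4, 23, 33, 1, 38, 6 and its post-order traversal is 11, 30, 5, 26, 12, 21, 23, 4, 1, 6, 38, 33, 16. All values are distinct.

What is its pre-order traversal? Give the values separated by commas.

The last element of post-order is the root; it splits in-order into left and right subtrees.
Root 16: left subtree has 5 nodes {12, 11, 26, 30, 5}, right has 7 {21, 4, 23, 33, 1, 38, 6}.
  Root 12: left subtree has 0 nodes { }, right has 4 {11, 26, 30, 5}.
    Root 26: left subtree has 1 node {11}, right has 2 {30, 5}.
      Root 5: left subtree has 1 node {30}, right has 0 { }.
  Root 33: left subtree has 3 nodes {21, 4, 23}, right has 3 {1, 38, 6}.
    Root 4: left subtree has 1 node {21}, right has 1 {23}.
    Root 38: left subtree has 1 node {1}, right has 1 {6}.

16, 12, 26, 11, 5, 30, 33, 4, 21, 23, 38, 1, 6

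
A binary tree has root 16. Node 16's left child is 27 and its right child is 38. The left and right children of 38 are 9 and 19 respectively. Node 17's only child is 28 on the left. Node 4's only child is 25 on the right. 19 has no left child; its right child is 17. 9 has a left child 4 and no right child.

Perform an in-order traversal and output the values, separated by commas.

In-order visits the left subtree, then the node, then the right subtree.
At 16: go left to 27.
  27 is a leaf — visit 27.
Visit 16.
At 16: go right to 38.
  At 38: go left to 9.
    At 9: go left to 4.
      At 4: no left child.
      Visit 4.
      At 4: go right to 25.
        25 is a leaf — visit 25.
    Visit 9.
    At 9: no right child.
  Visit 38.
  At 38: go right to 19.
    At 19: no left child.
    Visit 19.
    At 19: go right to 17.
      At 17: go left to 28.
        28 is a leaf — visit 28.
      Visit 17.
      At 17: no right child.

27, 16, 4, 25, 9, 38, 19, 28, 17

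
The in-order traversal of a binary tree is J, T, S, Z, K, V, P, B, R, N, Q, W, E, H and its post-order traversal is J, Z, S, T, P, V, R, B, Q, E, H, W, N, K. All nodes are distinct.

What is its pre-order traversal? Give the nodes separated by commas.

The last element of post-order is the root; it splits in-order into left and right subtrees.
Root K: left subtree has 4 nodes {J, T, S, Z}, right has 9 {V, P, B, R, N, Q, W, E, H}.
  Root T: left subtree has 1 node {J}, right has 2 {S, Z}.
    Root S: left subtree has 0 nodes { }, right has 1 {Z}.
  Root N: left subtree has 4 nodes {V, P, B, R}, right has 4 {Q, W, E, H}.
    Root B: left subtree has 2 nodes {V, P}, right has 1 {R}.
      Root V: left subtree has 0 nodes { }, right has 1 {P}.
    Root W: left subtree has 1 node {Q}, right has 2 {E, H}.
      Root H: left subtree has 1 node {E}, right has 0 { }.

K, T, J, S, Z, N, B, V, P, R, W, Q, H, E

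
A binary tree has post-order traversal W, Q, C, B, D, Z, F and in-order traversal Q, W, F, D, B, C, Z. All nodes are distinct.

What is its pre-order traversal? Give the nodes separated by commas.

The last element of post-order is the root; it splits in-order into left and right subtrees.
Root F: left subtree has 2 nodes {Q, W}, right has 4 {D, B, C, Z}.
  Root Q: left subtree has 0 nodes { }, right has 1 {W}.
  Root Z: left subtree has 3 nodes {D, B, C}, right has 0 { }.
    Root D: left subtree has 0 nodes { }, right has 2 {B, C}.
      Root B: left subtree has 0 nodes { }, right has 1 {C}.

F, Q, W, Z, D, B, C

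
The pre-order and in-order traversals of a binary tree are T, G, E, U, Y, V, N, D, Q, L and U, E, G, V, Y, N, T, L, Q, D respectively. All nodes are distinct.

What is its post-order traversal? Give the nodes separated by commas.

The first element of pre-order is the root; it splits in-order into left and right subtrees.
Root T: left subtree has 6 nodes {U, E, G, V, Y, N}, right has 3 {L, Q, D}.
  Root G: left subtree has 2 nodes {U, E}, right has 3 {V, Y, N}.
    Root E: left subtree has 1 node {U}, right has 0 { }.
    Root Y: left subtree has 1 node {V}, right has 1 {N}.
  Root D: left subtree has 2 nodes {L, Q}, right has 0 { }.
    Root Q: left subtree has 1 node {L}, right has 0 { }.

U, E, V, N, Y, G, L, Q, D, T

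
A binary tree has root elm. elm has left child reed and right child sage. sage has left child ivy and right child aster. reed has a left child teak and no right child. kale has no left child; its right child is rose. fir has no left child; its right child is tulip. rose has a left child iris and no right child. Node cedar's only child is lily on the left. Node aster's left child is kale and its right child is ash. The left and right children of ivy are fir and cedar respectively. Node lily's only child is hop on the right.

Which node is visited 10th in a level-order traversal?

ash

Level-order visits nodes level by level from the root, left to right within each level.
Level 0: elm
Level 1: reed, sage
Level 2: teak, ivy, aster
Level 3: fir, cedar, kale, ash
Level 4: tulip, lily, rose
Level 5: hop, iris
Full level-order sequence: elm, reed, sage, teak, ivy, aster, fir, cedar, kale, ash, tulip, lily, rose, hop, iris.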